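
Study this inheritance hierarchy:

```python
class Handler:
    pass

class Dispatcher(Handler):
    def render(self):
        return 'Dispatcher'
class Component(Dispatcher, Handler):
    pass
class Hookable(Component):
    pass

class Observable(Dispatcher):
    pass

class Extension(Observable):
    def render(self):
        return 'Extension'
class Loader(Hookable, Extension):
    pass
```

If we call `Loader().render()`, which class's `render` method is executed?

Extension

L[Loader] = Loader + merge(L[Hookable], L[Extension], [Hookable Extension])
  take Hookable:  [Hookable Component Dispatcher Handler object] + [Extension Observable Dispatcher Handler object] + [Hookable Extension]
  take Component:  [Component Dispatcher Handler object] + [Extension Observable Dispatcher Handler object] + [Extension]
  take Extension:  [Dispatcher Handler object] + [Extension Observable Dispatcher Handler object] + [Extension]
  take Observable:  [Dispatcher Handler object] + [Observable Dispatcher Handler object]
  take Dispatcher:  [Dispatcher Handler object] + [Dispatcher Handler object]
  take Handler:  [Handler object] + [Handler object]
  take object:  [object] + [object]
MRO: Loader Hookable Component Extension Observable Dispatcher Handler object
render is defined in: Dispatcher, Extension. First along the MRO is Extension.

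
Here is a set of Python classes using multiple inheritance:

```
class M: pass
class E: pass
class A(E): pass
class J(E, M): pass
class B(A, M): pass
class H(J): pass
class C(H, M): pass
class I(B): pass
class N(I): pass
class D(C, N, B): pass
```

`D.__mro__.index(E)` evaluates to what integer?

L[D] = D + merge(L[C], L[N], L[B], [C N B])
  take C:  [C H J E M object] + [N I B A E M object] + [B A E M object] + [C N B]
  take H:  [H J E M object] + [N I B A E M object] + [B A E M object] + [N B]
  take J:  [J E M object] + [N I B A E M object] + [B A E M object] + [N B]
  take N:  [E M object] + [N I B A E M object] + [B A E M object] + [N B]
  take I:  [E M object] + [I B A E M object] + [B A E M object] + [B]
  take B:  [E M object] + [B A E M object] + [B A E M object] + [B]
  take A:  [E M object] + [A E M object] + [A E M object]
  take E:  [E M object] + [E M object] + [E M object]
  take M:  [M object] + [M object] + [M object]
  take object:  [object] + [object] + [object]
MRO: D C H J N I B A E M object
E sits at index 8.

8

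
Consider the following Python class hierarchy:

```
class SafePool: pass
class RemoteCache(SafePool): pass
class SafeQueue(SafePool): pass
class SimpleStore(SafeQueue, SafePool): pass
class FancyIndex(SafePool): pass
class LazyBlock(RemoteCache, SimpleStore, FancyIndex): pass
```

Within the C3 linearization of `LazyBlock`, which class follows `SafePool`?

L[LazyBlock] = LazyBlock + merge(L[RemoteCache], L[SimpleStore], L[FancyIndex], [RemoteCache SimpleStore FancyIndex])
  take RemoteCache:  [RemoteCache SafePool object] + [SimpleStore SafeQueue SafePool object] + [FancyIndex SafePool object] + [RemoteCache SimpleStore FancyIndex]
  take SimpleStore:  [SafePool object] + [SimpleStore SafeQueue SafePool object] + [FancyIndex SafePool object] + [SimpleStore FancyIndex]
  take SafeQueue:  [SafePool object] + [SafeQueue SafePool object] + [FancyIndex SafePool object] + [FancyIndex]
  take FancyIndex:  [SafePool object] + [SafePool object] + [FancyIndex SafePool object] + [FancyIndex]
  take SafePool:  [SafePool object] + [SafePool object] + [SafePool object]
  take object:  [object] + [object] + [object]
MRO: LazyBlock RemoteCache SimpleStore SafeQueue FancyIndex SafePool object
SafePool is at position 5; next is object.

object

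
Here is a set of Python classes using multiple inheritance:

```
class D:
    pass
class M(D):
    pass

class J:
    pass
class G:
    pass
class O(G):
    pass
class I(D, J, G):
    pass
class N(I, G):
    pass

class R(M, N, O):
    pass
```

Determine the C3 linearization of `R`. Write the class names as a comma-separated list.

R, M, N, I, D, J, O, G, object

L[R] = R + merge(L[M], L[N], L[O], [M N O])
  take M:  [M D object] + [N I D J G object] + [O G object] + [M N O]
  take N:  [D object] + [N I D J G object] + [O G object] + [N O]
  take I:  [D object] + [I D J G object] + [O G object] + [O]
  take D:  [D object] + [D J G object] + [O G object] + [O]
  take J:  [object] + [J G object] + [O G object] + [O]
  take O:  [object] + [G object] + [O G object] + [O]
  take G:  [object] + [G object] + [G object]
  take object:  [object] + [object] + [object]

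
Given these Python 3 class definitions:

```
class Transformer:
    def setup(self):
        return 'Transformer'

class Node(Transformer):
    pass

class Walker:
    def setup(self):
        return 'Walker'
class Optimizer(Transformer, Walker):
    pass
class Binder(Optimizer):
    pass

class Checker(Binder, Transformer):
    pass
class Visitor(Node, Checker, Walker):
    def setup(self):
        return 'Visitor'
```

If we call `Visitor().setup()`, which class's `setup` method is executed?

L[Visitor] = Visitor + merge(L[Node], L[Checker], L[Walker], [Node Checker Walker])
  take Node:  [Node Transformer object] + [Checker Binder Optimizer Transformer Walker object] + [Walker object] + [Node Checker Walker]
  take Checker:  [Transformer object] + [Checker Binder Optimizer Transformer Walker object] + [Walker object] + [Checker Walker]
  take Binder:  [Transformer object] + [Binder Optimizer Transformer Walker object] + [Walker object] + [Walker]
  take Optimizer:  [Transformer object] + [Optimizer Transformer Walker object] + [Walker object] + [Walker]
  take Transformer:  [Transformer object] + [Transformer Walker object] + [Walker object] + [Walker]
  take Walker:  [object] + [Walker object] + [Walker object] + [Walker]
  take object:  [object] + [object] + [object]
MRO: Visitor Node Checker Binder Optimizer Transformer Walker object
setup is defined in: Transformer, Visitor, Walker. First along the MRO is Visitor.

Visitor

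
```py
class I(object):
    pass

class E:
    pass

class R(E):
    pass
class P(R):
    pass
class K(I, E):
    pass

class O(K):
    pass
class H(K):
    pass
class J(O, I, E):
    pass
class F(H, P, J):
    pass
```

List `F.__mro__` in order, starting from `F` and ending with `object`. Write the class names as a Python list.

L[F] = F + merge(L[H], L[P], L[J], [H P J])
  take H:  [H K I E object] + [P R E object] + [J O K I E object] + [H P J]
  take P:  [K I E object] + [P R E object] + [J O K I E object] + [P J]
  take R:  [K I E object] + [R E object] + [J O K I E object] + [J]
  take J:  [K I E object] + [E object] + [J O K I E object] + [J]
  take O:  [K I E object] + [E object] + [O K I E object]
  take K:  [K I E object] + [E object] + [K I E object]
  take I:  [I E object] + [E object] + [I E object]
  take E:  [E object] + [E object] + [E object]
  take object:  [object] + [object] + [object]

[F, H, P, R, J, O, K, I, E, object]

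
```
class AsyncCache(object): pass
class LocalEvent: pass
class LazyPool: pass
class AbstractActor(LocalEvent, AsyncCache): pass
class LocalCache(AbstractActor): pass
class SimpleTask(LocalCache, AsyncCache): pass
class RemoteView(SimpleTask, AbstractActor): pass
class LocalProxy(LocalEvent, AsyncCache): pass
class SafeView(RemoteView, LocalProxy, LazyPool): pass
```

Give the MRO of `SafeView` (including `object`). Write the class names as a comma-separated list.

L[SafeView] = SafeView + merge(L[RemoteView], L[LocalProxy], L[LazyPool], [RemoteView LocalProxy LazyPool])
  take RemoteView:  [RemoteView SimpleTask LocalCache AbstractActor LocalEvent AsyncCache object] + [LocalProxy LocalEvent AsyncCache object] + [LazyPool object] + [RemoteView LocalProxy LazyPool]
  take SimpleTask:  [SimpleTask LocalCache AbstractActor LocalEvent AsyncCache object] + [LocalProxy LocalEvent AsyncCache object] + [LazyPool object] + [LocalProxy LazyPool]
  take LocalCache:  [LocalCache AbstractActor LocalEvent AsyncCache object] + [LocalProxy LocalEvent AsyncCache object] + [LazyPool object] + [LocalProxy LazyPool]
  take AbstractActor:  [AbstractActor LocalEvent AsyncCache object] + [LocalProxy LocalEvent AsyncCache object] + [LazyPool object] + [LocalProxy LazyPool]
  take LocalProxy:  [LocalEvent AsyncCache object] + [LocalProxy LocalEvent AsyncCache object] + [LazyPool object] + [LocalProxy LazyPool]
  take LocalEvent:  [LocalEvent AsyncCache object] + [LocalEvent AsyncCache object] + [LazyPool object] + [LazyPool]
  take AsyncCache:  [AsyncCache object] + [AsyncCache object] + [LazyPool object] + [LazyPool]
  take LazyPool:  [object] + [object] + [LazyPool object] + [LazyPool]
  take object:  [object] + [object] + [object]

SafeView, RemoteView, SimpleTask, LocalCache, AbstractActor, LocalProxy, LocalEvent, AsyncCache, LazyPool, object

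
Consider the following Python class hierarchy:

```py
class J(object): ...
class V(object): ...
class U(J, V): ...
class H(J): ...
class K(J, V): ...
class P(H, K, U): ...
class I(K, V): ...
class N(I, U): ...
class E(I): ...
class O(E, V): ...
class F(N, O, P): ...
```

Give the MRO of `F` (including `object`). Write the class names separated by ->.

F -> N -> O -> E -> I -> P -> H -> K -> U -> J -> V -> object

L[F] = F + merge(L[N], L[O], L[P], [N O P])
  take N:  [N I K U J V object] + [O E I K J V object] + [P H K U J V object] + [N O P]
  take O:  [I K U J V object] + [O E I K J V object] + [P H K U J V object] + [O P]
  take E:  [I K U J V object] + [E I K J V object] + [P H K U J V object] + [P]
  take I:  [I K U J V object] + [I K J V object] + [P H K U J V object] + [P]
  take P:  [K U J V object] + [K J V object] + [P H K U J V object] + [P]
  take H:  [K U J V object] + [K J V object] + [H K U J V object]
  take K:  [K U J V object] + [K J V object] + [K U J V object]
  take U:  [U J V object] + [J V object] + [U J V object]
  take J:  [J V object] + [J V object] + [J V object]
  take V:  [V object] + [V object] + [V object]
  take object:  [object] + [object] + [object]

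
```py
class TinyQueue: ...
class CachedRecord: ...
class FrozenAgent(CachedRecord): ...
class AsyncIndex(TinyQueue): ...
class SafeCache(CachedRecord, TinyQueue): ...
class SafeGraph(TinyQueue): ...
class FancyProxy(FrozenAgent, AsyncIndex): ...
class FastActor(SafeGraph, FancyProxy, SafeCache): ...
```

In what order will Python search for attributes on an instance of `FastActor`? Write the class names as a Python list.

L[FastActor] = FastActor + merge(L[SafeGraph], L[FancyProxy], L[SafeCache], [SafeGraph FancyProxy SafeCache])
  take SafeGraph:  [SafeGraph TinyQueue object] + [FancyProxy FrozenAgent CachedRecord AsyncIndex TinyQueue object] + [SafeCache CachedRecord TinyQueue object] + [SafeGraph FancyProxy SafeCache]
  take FancyProxy:  [TinyQueue object] + [FancyProxy FrozenAgent CachedRecord AsyncIndex TinyQueue object] + [SafeCache CachedRecord TinyQueue object] + [FancyProxy SafeCache]
  take FrozenAgent:  [TinyQueue object] + [FrozenAgent CachedRecord AsyncIndex TinyQueue object] + [SafeCache CachedRecord TinyQueue object] + [SafeCache]
  take SafeCache:  [TinyQueue object] + [CachedRecord AsyncIndex TinyQueue object] + [SafeCache CachedRecord TinyQueue object] + [SafeCache]
  take CachedRecord:  [TinyQueue object] + [CachedRecord AsyncIndex TinyQueue object] + [CachedRecord TinyQueue object]
  take AsyncIndex:  [TinyQueue object] + [AsyncIndex TinyQueue object] + [TinyQueue object]
  take TinyQueue:  [TinyQueue object] + [TinyQueue object] + [TinyQueue object]
  take object:  [object] + [object] + [object]

[FastActor, SafeGraph, FancyProxy, FrozenAgent, SafeCache, CachedRecord, AsyncIndex, TinyQueue, object]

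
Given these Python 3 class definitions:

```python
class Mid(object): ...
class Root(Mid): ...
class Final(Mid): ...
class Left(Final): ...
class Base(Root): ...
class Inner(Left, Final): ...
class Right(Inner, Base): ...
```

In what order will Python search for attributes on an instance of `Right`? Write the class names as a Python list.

L[Right] = Right + merge(L[Inner], L[Base], [Inner Base])
  take Inner:  [Inner Left Final Mid object] + [Base Root Mid object] + [Inner Base]
  take Left:  [Left Final Mid object] + [Base Root Mid object] + [Base]
  take Final:  [Final Mid object] + [Base Root Mid object] + [Base]
  take Base:  [Mid object] + [Base Root Mid object] + [Base]
  take Root:  [Mid object] + [Root Mid object]
  take Mid:  [Mid object] + [Mid object]
  take object:  [object] + [object]

[Right, Inner, Left, Final, Base, Root, Mid, object]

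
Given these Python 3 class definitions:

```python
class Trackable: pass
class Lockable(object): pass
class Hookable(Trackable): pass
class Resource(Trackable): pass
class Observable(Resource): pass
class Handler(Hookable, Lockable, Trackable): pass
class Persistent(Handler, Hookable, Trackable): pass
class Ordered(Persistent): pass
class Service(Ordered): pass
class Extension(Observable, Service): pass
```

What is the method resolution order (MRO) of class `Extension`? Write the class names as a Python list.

[Extension, Observable, Resource, Service, Ordered, Persistent, Handler, Hookable, Lockable, Trackable, object]

L[Extension] = Extension + merge(L[Observable], L[Service], [Observable Service])
  take Observable:  [Observable Resource Trackable object] + [Service Ordered Persistent Handler Hookable Lockable Trackable object] + [Observable Service]
  take Resource:  [Resource Trackable object] + [Service Ordered Persistent Handler Hookable Lockable Trackable object] + [Service]
  take Service:  [Trackable object] + [Service Ordered Persistent Handler Hookable Lockable Trackable object] + [Service]
  take Ordered:  [Trackable object] + [Ordered Persistent Handler Hookable Lockable Trackable object]
  take Persistent:  [Trackable object] + [Persistent Handler Hookable Lockable Trackable object]
  take Handler:  [Trackable object] + [Handler Hookable Lockable Trackable object]
  take Hookable:  [Trackable object] + [Hookable Lockable Trackable object]
  take Lockable:  [Trackable object] + [Lockable Trackable object]
  take Trackable:  [Trackable object] + [Trackable object]
  take object:  [object] + [object]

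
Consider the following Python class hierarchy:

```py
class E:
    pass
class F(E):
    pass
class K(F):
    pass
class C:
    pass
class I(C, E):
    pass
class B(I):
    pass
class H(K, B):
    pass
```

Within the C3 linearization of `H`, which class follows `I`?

C

L[H] = H + merge(L[K], L[B], [K B])
  take K:  [K F E object] + [B I C E object] + [K B]
  take F:  [F E object] + [B I C E object] + [B]
  take B:  [E object] + [B I C E object] + [B]
  take I:  [E object] + [I C E object]
  take C:  [E object] + [C E object]
  take E:  [E object] + [E object]
  take object:  [object] + [object]
MRO: H K F B I C E object
I is at position 4; next is C.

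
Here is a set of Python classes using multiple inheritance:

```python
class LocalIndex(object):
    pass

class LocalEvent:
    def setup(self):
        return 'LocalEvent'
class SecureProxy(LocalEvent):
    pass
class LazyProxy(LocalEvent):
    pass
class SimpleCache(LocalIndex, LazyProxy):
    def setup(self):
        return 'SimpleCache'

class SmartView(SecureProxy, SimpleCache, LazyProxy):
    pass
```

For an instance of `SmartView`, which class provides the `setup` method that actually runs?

SimpleCache

L[SmartView] = SmartView + merge(L[SecureProxy], L[SimpleCache], L[LazyProxy], [SecureProxy SimpleCache LazyProxy])
  take SecureProxy:  [SecureProxy LocalEvent object] + [SimpleCache LocalIndex LazyProxy LocalEvent object] + [LazyProxy LocalEvent object] + [SecureProxy SimpleCache LazyProxy]
  take SimpleCache:  [LocalEvent object] + [SimpleCache LocalIndex LazyProxy LocalEvent object] + [LazyProxy LocalEvent object] + [SimpleCache LazyProxy]
  take LocalIndex:  [LocalEvent object] + [LocalIndex LazyProxy LocalEvent object] + [LazyProxy LocalEvent object] + [LazyProxy]
  take LazyProxy:  [LocalEvent object] + [LazyProxy LocalEvent object] + [LazyProxy LocalEvent object] + [LazyProxy]
  take LocalEvent:  [LocalEvent object] + [LocalEvent object] + [LocalEvent object]
  take object:  [object] + [object] + [object]
MRO: SmartView SecureProxy SimpleCache LocalIndex LazyProxy LocalEvent object
setup is defined in: LocalEvent, SimpleCache. First along the MRO is SimpleCache.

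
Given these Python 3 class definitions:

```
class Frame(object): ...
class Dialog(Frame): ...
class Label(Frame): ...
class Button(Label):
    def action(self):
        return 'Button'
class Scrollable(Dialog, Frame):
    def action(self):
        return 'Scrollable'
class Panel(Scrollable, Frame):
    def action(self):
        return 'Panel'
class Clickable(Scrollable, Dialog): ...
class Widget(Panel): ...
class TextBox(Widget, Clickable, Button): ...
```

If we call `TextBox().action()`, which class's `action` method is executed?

L[TextBox] = TextBox + merge(L[Widget], L[Clickable], L[Button], [Widget Clickable Button])
  take Widget:  [Widget Panel Scrollable Dialog Frame object] + [Clickable Scrollable Dialog Frame object] + [Button Label Frame object] + [Widget Clickable Button]
  take Panel:  [Panel Scrollable Dialog Frame object] + [Clickable Scrollable Dialog Frame object] + [Button Label Frame object] + [Clickable Button]
  take Clickable:  [Scrollable Dialog Frame object] + [Clickable Scrollable Dialog Frame object] + [Button Label Frame object] + [Clickable Button]
  take Scrollable:  [Scrollable Dialog Frame object] + [Scrollable Dialog Frame object] + [Button Label Frame object] + [Button]
  take Dialog:  [Dialog Frame object] + [Dialog Frame object] + [Button Label Frame object] + [Button]
  take Button:  [Frame object] + [Frame object] + [Button Label Frame object] + [Button]
  take Label:  [Frame object] + [Frame object] + [Label Frame object]
  take Frame:  [Frame object] + [Frame object] + [Frame object]
  take object:  [object] + [object] + [object]
MRO: TextBox Widget Panel Clickable Scrollable Dialog Button Label Frame object
action is defined in: Button, Panel, Scrollable. First along the MRO is Panel.

Panel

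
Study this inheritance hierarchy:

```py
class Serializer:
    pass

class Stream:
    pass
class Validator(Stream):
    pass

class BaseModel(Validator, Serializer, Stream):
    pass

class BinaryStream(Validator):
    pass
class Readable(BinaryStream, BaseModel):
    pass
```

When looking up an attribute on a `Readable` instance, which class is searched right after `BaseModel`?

L[Readable] = Readable + merge(L[BinaryStream], L[BaseModel], [BinaryStream BaseModel])
  take BinaryStream:  [BinaryStream Validator Stream object] + [BaseModel Validator Serializer Stream object] + [BinaryStream BaseModel]
  take BaseModel:  [Validator Stream object] + [BaseModel Validator Serializer Stream object] + [BaseModel]
  take Validator:  [Validator Stream object] + [Validator Serializer Stream object]
  take Serializer:  [Stream object] + [Serializer Stream object]
  take Stream:  [Stream object] + [Stream object]
  take object:  [object] + [object]
MRO: Readable BinaryStream BaseModel Validator Serializer Stream object
BaseModel is at position 2; next is Validator.

Validator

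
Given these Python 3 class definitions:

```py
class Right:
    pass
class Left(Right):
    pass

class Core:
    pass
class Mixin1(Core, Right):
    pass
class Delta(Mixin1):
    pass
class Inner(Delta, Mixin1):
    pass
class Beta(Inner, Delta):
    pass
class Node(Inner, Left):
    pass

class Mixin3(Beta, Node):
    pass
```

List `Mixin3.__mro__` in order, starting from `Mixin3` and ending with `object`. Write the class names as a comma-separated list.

Mixin3, Beta, Node, Inner, Delta, Mixin1, Core, Left, Right, object

L[Mixin3] = Mixin3 + merge(L[Beta], L[Node], [Beta Node])
  take Beta:  [Beta Inner Delta Mixin1 Core Right object] + [Node Inner Delta Mixin1 Core Left Right object] + [Beta Node]
  take Node:  [Inner Delta Mixin1 Core Right object] + [Node Inner Delta Mixin1 Core Left Right object] + [Node]
  take Inner:  [Inner Delta Mixin1 Core Right object] + [Inner Delta Mixin1 Core Left Right object]
  take Delta:  [Delta Mixin1 Core Right object] + [Delta Mixin1 Core Left Right object]
  take Mixin1:  [Mixin1 Core Right object] + [Mixin1 Core Left Right object]
  take Core:  [Core Right object] + [Core Left Right object]
  take Left:  [Right object] + [Left Right object]
  take Right:  [Right object] + [Right object]
  take object:  [object] + [object]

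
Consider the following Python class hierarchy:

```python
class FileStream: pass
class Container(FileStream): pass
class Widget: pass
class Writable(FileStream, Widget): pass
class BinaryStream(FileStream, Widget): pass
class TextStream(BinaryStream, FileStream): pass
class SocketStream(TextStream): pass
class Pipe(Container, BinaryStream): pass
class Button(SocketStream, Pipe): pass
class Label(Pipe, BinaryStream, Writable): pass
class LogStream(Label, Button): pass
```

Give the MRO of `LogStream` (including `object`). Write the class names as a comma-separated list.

LogStream, Label, Button, SocketStream, TextStream, Pipe, Container, BinaryStream, Writable, FileStream, Widget, object

L[LogStream] = LogStream + merge(L[Label], L[Button], [Label Button])
  take Label:  [Label Pipe Container BinaryStream Writable FileStream Widget object] + [Button SocketStream TextStream Pipe Container BinaryStream FileStream Widget object] + [Label Button]
  take Button:  [Pipe Container BinaryStream Writable FileStream Widget object] + [Button SocketStream TextStream Pipe Container BinaryStream FileStream Widget object] + [Button]
  take SocketStream:  [Pipe Container BinaryStream Writable FileStream Widget object] + [SocketStream TextStream Pipe Container BinaryStream FileStream Widget object]
  take TextStream:  [Pipe Container BinaryStream Writable FileStream Widget object] + [TextStream Pipe Container BinaryStream FileStream Widget object]
  take Pipe:  [Pipe Container BinaryStream Writable FileStream Widget object] + [Pipe Container BinaryStream FileStream Widget object]
  take Container:  [Container BinaryStream Writable FileStream Widget object] + [Container BinaryStream FileStream Widget object]
  take BinaryStream:  [BinaryStream Writable FileStream Widget object] + [BinaryStream FileStream Widget object]
  take Writable:  [Writable FileStream Widget object] + [FileStream Widget object]
  take FileStream:  [FileStream Widget object] + [FileStream Widget object]
  take Widget:  [Widget object] + [Widget object]
  take object:  [object] + [object]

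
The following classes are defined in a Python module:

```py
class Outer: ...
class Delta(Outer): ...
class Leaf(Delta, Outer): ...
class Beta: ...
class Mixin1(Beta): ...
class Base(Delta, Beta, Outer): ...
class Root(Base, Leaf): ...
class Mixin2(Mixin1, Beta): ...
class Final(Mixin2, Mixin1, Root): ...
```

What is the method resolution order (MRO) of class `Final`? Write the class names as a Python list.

[Final, Mixin2, Mixin1, Root, Base, Leaf, Delta, Beta, Outer, object]

L[Final] = Final + merge(L[Mixin2], L[Mixin1], L[Root], [Mixin2 Mixin1 Root])
  take Mixin2:  [Mixin2 Mixin1 Beta object] + [Mixin1 Beta object] + [Root Base Leaf Delta Beta Outer object] + [Mixin2 Mixin1 Root]
  take Mixin1:  [Mixin1 Beta object] + [Mixin1 Beta object] + [Root Base Leaf Delta Beta Outer object] + [Mixin1 Root]
  take Root:  [Beta object] + [Beta object] + [Root Base Leaf Delta Beta Outer object] + [Root]
  take Base:  [Beta object] + [Beta object] + [Base Leaf Delta Beta Outer object]
  take Leaf:  [Beta object] + [Beta object] + [Leaf Delta Beta Outer object]
  take Delta:  [Beta object] + [Beta object] + [Delta Beta Outer object]
  take Beta:  [Beta object] + [Beta object] + [Beta Outer object]
  take Outer:  [object] + [object] + [Outer object]
  take object:  [object] + [object] + [object]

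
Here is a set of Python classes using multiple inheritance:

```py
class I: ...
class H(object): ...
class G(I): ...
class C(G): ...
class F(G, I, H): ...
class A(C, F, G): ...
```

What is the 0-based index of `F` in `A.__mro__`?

L[A] = A + merge(L[C], L[F], L[G], [C F G])
  take C:  [C G I object] + [F G I H object] + [G I object] + [C F G]
  take F:  [G I object] + [F G I H object] + [G I object] + [F G]
  take G:  [G I object] + [G I H object] + [G I object] + [G]
  take I:  [I object] + [I H object] + [I object]
  take H:  [object] + [H object] + [object]
  take object:  [object] + [object] + [object]
MRO: A C F G I H object
F sits at index 2.

2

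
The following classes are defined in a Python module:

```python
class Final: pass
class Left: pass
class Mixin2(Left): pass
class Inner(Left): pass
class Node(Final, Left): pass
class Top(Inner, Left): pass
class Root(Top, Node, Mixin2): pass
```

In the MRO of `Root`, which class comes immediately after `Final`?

Mixin2

L[Root] = Root + merge(L[Top], L[Node], L[Mixin2], [Top Node Mixin2])
  take Top:  [Top Inner Left object] + [Node Final Left object] + [Mixin2 Left object] + [Top Node Mixin2]
  take Inner:  [Inner Left object] + [Node Final Left object] + [Mixin2 Left object] + [Node Mixin2]
  take Node:  [Left object] + [Node Final Left object] + [Mixin2 Left object] + [Node Mixin2]
  take Final:  [Left object] + [Final Left object] + [Mixin2 Left object] + [Mixin2]
  take Mixin2:  [Left object] + [Left object] + [Mixin2 Left object] + [Mixin2]
  take Left:  [Left object] + [Left object] + [Left object]
  take object:  [object] + [object] + [object]
MRO: Root Top Inner Node Final Mixin2 Left object
Final is at position 4; next is Mixin2.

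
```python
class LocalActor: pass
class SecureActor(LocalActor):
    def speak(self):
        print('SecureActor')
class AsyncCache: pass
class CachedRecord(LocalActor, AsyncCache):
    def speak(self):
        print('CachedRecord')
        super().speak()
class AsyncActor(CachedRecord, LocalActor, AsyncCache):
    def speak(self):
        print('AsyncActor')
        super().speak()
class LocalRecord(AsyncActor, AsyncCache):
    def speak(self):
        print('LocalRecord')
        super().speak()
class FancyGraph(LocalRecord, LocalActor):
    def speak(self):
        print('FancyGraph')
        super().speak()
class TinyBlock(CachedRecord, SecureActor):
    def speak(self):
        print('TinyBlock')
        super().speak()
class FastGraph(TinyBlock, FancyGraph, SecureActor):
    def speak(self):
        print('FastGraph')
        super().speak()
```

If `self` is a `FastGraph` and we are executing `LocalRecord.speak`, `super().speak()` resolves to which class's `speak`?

L[FastGraph] = FastGraph + merge(L[TinyBlock], L[FancyGraph], L[SecureActor], [TinyBlock FancyGraph SecureActor])
  take TinyBlock:  [TinyBlock CachedRecord SecureActor LocalActor AsyncCache object] + [FancyGraph LocalRecord AsyncActor CachedRecord LocalActor AsyncCache object] + [SecureActor LocalActor object] + [TinyBlock FancyGraph SecureActor]
  take FancyGraph:  [CachedRecord SecureActor LocalActor AsyncCache object] + [FancyGraph LocalRecord AsyncActor CachedRecord LocalActor AsyncCache object] + [SecureActor LocalActor object] + [FancyGraph SecureActor]
  take LocalRecord:  [CachedRecord SecureActor LocalActor AsyncCache object] + [LocalRecord AsyncActor CachedRecord LocalActor AsyncCache object] + [SecureActor LocalActor object] + [SecureActor]
  take AsyncActor:  [CachedRecord SecureActor LocalActor AsyncCache object] + [AsyncActor CachedRecord LocalActor AsyncCache object] + [SecureActor LocalActor object] + [SecureActor]
  take CachedRecord:  [CachedRecord SecureActor LocalActor AsyncCache object] + [CachedRecord LocalActor AsyncCache object] + [SecureActor LocalActor object] + [SecureActor]
  take SecureActor:  [SecureActor LocalActor AsyncCache object] + [LocalActor AsyncCache object] + [SecureActor LocalActor object] + [SecureActor]
  take LocalActor:  [LocalActor AsyncCache object] + [LocalActor AsyncCache object] + [LocalActor object]
  take AsyncCache:  [AsyncCache object] + [AsyncCache object] + [object]
  take object:  [object] + [object] + [object]
MRO: FastGraph TinyBlock FancyGraph LocalRecord AsyncActor CachedRecord SecureActor LocalActor AsyncCache object
super() in LocalRecord.speak on a FastGraph instance goes to the class after LocalRecord in FastGraph's MRO: AsyncActor.

AsyncActor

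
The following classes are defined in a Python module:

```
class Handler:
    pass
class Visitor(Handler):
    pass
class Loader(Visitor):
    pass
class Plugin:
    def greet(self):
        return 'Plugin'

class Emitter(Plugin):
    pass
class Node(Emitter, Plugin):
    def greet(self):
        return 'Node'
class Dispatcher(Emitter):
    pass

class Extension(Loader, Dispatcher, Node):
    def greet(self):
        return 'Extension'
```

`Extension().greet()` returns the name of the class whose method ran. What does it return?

L[Extension] = Extension + merge(L[Loader], L[Dispatcher], L[Node], [Loader Dispatcher Node])
  take Loader:  [Loader Visitor Handler object] + [Dispatcher Emitter Plugin object] + [Node Emitter Plugin object] + [Loader Dispatcher Node]
  take Visitor:  [Visitor Handler object] + [Dispatcher Emitter Plugin object] + [Node Emitter Plugin object] + [Dispatcher Node]
  take Handler:  [Handler object] + [Dispatcher Emitter Plugin object] + [Node Emitter Plugin object] + [Dispatcher Node]
  take Dispatcher:  [object] + [Dispatcher Emitter Plugin object] + [Node Emitter Plugin object] + [Dispatcher Node]
  take Node:  [object] + [Emitter Plugin object] + [Node Emitter Plugin object] + [Node]
  take Emitter:  [object] + [Emitter Plugin object] + [Emitter Plugin object]
  take Plugin:  [object] + [Plugin object] + [Plugin object]
  take object:  [object] + [object] + [object]
MRO: Extension Loader Visitor Handler Dispatcher Node Emitter Plugin object
greet is defined in: Extension, Node, Plugin. First along the MRO is Extension.

Extension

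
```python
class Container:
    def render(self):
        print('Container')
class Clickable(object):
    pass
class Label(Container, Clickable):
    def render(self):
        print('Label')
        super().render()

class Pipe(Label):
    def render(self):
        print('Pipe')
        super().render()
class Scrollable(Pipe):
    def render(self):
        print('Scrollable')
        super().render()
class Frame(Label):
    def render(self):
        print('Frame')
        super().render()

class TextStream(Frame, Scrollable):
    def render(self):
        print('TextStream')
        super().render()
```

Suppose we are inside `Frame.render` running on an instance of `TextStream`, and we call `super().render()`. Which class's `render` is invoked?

L[TextStream] = TextStream + merge(L[Frame], L[Scrollable], [Frame Scrollable])
  take Frame:  [Frame Label Container Clickable object] + [Scrollable Pipe Label Container Clickable object] + [Frame Scrollable]
  take Scrollable:  [Label Container Clickable object] + [Scrollable Pipe Label Container Clickable object] + [Scrollable]
  take Pipe:  [Label Container Clickable object] + [Pipe Label Container Clickable object]
  take Label:  [Label Container Clickable object] + [Label Container Clickable object]
  take Container:  [Container Clickable object] + [Container Clickable object]
  take Clickable:  [Clickable object] + [Clickable object]
  take object:  [object] + [object]
MRO: TextStream Frame Scrollable Pipe Label Container Clickable object
super() in Frame.render on a TextStream instance goes to the class after Frame in TextStream's MRO: Scrollable.

Scrollable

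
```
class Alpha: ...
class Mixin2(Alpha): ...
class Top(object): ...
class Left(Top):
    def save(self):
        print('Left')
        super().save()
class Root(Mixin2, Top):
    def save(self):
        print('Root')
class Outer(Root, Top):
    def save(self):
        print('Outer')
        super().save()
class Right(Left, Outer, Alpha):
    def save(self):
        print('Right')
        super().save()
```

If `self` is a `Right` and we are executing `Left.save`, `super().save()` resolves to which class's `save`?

L[Right] = Right + merge(L[Left], L[Outer], L[Alpha], [Left Outer Alpha])
  take Left:  [Left Top object] + [Outer Root Mixin2 Alpha Top object] + [Alpha object] + [Left Outer Alpha]
  take Outer:  [Top object] + [Outer Root Mixin2 Alpha Top object] + [Alpha object] + [Outer Alpha]
  take Root:  [Top object] + [Root Mixin2 Alpha Top object] + [Alpha object] + [Alpha]
  take Mixin2:  [Top object] + [Mixin2 Alpha Top object] + [Alpha object] + [Alpha]
  take Alpha:  [Top object] + [Alpha Top object] + [Alpha object] + [Alpha]
  take Top:  [Top object] + [Top object] + [object]
  take object:  [object] + [object] + [object]
MRO: Right Left Outer Root Mixin2 Alpha Top object
super() in Left.save on a Right instance goes to the class after Left in Right's MRO: Outer.

Outer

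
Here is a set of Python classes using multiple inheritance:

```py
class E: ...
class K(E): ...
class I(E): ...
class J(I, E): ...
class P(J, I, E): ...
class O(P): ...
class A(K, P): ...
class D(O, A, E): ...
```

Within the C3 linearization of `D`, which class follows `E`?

object

L[D] = D + merge(L[O], L[A], L[E], [O A E])
  take O:  [O P J I E object] + [A K P J I E object] + [E object] + [O A E]
  take A:  [P J I E object] + [A K P J I E object] + [E object] + [A E]
  take K:  [P J I E object] + [K P J I E object] + [E object] + [E]
  take P:  [P J I E object] + [P J I E object] + [E object] + [E]
  take J:  [J I E object] + [J I E object] + [E object] + [E]
  take I:  [I E object] + [I E object] + [E object] + [E]
  take E:  [E object] + [E object] + [E object] + [E]
  take object:  [object] + [object] + [object]
MRO: D O A K P J I E object
E is at position 7; next is object.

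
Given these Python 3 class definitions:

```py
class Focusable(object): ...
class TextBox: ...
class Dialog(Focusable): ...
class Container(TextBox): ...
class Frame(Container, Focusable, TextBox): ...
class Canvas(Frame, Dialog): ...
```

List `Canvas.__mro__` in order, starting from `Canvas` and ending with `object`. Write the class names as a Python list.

[Canvas, Frame, Container, Dialog, Focusable, TextBox, object]

L[Canvas] = Canvas + merge(L[Frame], L[Dialog], [Frame Dialog])
  take Frame:  [Frame Container Focusable TextBox object] + [Dialog Focusable object] + [Frame Dialog]
  take Container:  [Container Focusable TextBox object] + [Dialog Focusable object] + [Dialog]
  take Dialog:  [Focusable TextBox object] + [Dialog Focusable object] + [Dialog]
  take Focusable:  [Focusable TextBox object] + [Focusable object]
  take TextBox:  [TextBox object] + [object]
  take object:  [object] + [object]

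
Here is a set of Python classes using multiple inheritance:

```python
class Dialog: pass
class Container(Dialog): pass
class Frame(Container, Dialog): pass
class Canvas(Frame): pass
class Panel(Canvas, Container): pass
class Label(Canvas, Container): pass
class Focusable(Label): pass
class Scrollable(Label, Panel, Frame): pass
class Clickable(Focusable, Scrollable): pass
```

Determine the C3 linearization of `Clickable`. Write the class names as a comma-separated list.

L[Clickable] = Clickable + merge(L[Focusable], L[Scrollable], [Focusable Scrollable])
  take Focusable:  [Focusable Label Canvas Frame Container Dialog object] + [Scrollable Label Panel Canvas Frame Container Dialog object] + [Focusable Scrollable]
  take Scrollable:  [Label Canvas Frame Container Dialog object] + [Scrollable Label Panel Canvas Frame Container Dialog object] + [Scrollable]
  take Label:  [Label Canvas Frame Container Dialog object] + [Label Panel Canvas Frame Container Dialog object]
  take Panel:  [Canvas Frame Container Dialog object] + [Panel Canvas Frame Container Dialog object]
  take Canvas:  [Canvas Frame Container Dialog object] + [Canvas Frame Container Dialog object]
  take Frame:  [Frame Container Dialog object] + [Frame Container Dialog object]
  take Container:  [Container Dialog object] + [Container Dialog object]
  take Dialog:  [Dialog object] + [Dialog object]
  take object:  [object] + [object]

Clickable, Focusable, Scrollable, Label, Panel, Canvas, Frame, Container, Dialog, object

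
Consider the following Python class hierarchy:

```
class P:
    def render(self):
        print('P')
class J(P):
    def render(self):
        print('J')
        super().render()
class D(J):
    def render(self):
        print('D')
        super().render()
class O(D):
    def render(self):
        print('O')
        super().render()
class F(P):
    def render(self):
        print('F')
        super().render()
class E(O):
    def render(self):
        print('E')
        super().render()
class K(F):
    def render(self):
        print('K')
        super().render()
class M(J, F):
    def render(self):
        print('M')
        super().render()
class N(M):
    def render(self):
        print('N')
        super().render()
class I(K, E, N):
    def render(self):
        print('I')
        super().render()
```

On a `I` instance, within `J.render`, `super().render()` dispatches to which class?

L[I] = I + merge(L[K], L[E], L[N], [K E N])
  take K:  [K F P object] + [E O D J P object] + [N M J F P object] + [K E N]
  take E:  [F P object] + [E O D J P object] + [N M J F P object] + [E N]
  take O:  [F P object] + [O D J P object] + [N M J F P object] + [N]
  take D:  [F P object] + [D J P object] + [N M J F P object] + [N]
  take N:  [F P object] + [J P object] + [N M J F P object] + [N]
  take M:  [F P object] + [J P object] + [M J F P object]
  take J:  [F P object] + [J P object] + [J F P object]
  take F:  [F P object] + [P object] + [F P object]
  take P:  [P object] + [P object] + [P object]
  take object:  [object] + [object] + [object]
MRO: I K E O D N M J F P object
super() in J.render on a I instance goes to the class after J in I's MRO: F.

F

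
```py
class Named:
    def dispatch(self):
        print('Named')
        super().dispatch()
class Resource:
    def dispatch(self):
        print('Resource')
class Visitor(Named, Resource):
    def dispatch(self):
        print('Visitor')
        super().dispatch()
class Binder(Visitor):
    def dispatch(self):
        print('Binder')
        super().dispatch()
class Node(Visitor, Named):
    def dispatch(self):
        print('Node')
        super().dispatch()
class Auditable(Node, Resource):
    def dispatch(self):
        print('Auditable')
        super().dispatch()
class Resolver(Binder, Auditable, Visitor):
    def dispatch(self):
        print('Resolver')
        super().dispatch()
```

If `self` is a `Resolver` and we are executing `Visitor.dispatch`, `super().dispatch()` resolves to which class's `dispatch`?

Named

L[Resolver] = Resolver + merge(L[Binder], L[Auditable], L[Visitor], [Binder Auditable Visitor])
  take Binder:  [Binder Visitor Named Resource object] + [Auditable Node Visitor Named Resource object] + [Visitor Named Resource object] + [Binder Auditable Visitor]
  take Auditable:  [Visitor Named Resource object] + [Auditable Node Visitor Named Resource object] + [Visitor Named Resource object] + [Auditable Visitor]
  take Node:  [Visitor Named Resource object] + [Node Visitor Named Resource object] + [Visitor Named Resource object] + [Visitor]
  take Visitor:  [Visitor Named Resource object] + [Visitor Named Resource object] + [Visitor Named Resource object] + [Visitor]
  take Named:  [Named Resource object] + [Named Resource object] + [Named Resource object]
  take Resource:  [Resource object] + [Resource object] + [Resource object]
  take object:  [object] + [object] + [object]
MRO: Resolver Binder Auditable Node Visitor Named Resource object
super() in Visitor.dispatch on a Resolver instance goes to the class after Visitor in Resolver's MRO: Named.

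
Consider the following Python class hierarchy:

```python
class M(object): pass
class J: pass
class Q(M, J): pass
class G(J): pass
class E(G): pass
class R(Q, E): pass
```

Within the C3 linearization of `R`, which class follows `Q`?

L[R] = R + merge(L[Q], L[E], [Q E])
  take Q:  [Q M J object] + [E G J object] + [Q E]
  take M:  [M J object] + [E G J object] + [E]
  take E:  [J object] + [E G J object] + [E]
  take G:  [J object] + [G J object]
  take J:  [J object] + [J object]
  take object:  [object] + [object]
MRO: R Q M E G J object
Q is at position 1; next is M.

M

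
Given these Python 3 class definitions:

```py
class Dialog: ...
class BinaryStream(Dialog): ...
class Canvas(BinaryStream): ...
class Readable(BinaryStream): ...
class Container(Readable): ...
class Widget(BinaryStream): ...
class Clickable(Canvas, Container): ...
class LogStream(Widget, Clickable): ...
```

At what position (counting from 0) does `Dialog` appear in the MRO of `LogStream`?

L[LogStream] = LogStream + merge(L[Widget], L[Clickable], [Widget Clickable])
  take Widget:  [Widget BinaryStream Dialog object] + [Clickable Canvas Container Readable BinaryStream Dialog object] + [Widget Clickable]
  take Clickable:  [BinaryStream Dialog object] + [Clickable Canvas Container Readable BinaryStream Dialog object] + [Clickable]
  take Canvas:  [BinaryStream Dialog object] + [Canvas Container Readable BinaryStream Dialog object]
  take Container:  [BinaryStream Dialog object] + [Container Readable BinaryStream Dialog object]
  take Readable:  [BinaryStream Dialog object] + [Readable BinaryStream Dialog object]
  take BinaryStream:  [BinaryStream Dialog object] + [BinaryStream Dialog object]
  take Dialog:  [Dialog object] + [Dialog object]
  take object:  [object] + [object]
MRO: LogStream Widget Clickable Canvas Container Readable BinaryStream Dialog object
Dialog sits at index 7.

7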